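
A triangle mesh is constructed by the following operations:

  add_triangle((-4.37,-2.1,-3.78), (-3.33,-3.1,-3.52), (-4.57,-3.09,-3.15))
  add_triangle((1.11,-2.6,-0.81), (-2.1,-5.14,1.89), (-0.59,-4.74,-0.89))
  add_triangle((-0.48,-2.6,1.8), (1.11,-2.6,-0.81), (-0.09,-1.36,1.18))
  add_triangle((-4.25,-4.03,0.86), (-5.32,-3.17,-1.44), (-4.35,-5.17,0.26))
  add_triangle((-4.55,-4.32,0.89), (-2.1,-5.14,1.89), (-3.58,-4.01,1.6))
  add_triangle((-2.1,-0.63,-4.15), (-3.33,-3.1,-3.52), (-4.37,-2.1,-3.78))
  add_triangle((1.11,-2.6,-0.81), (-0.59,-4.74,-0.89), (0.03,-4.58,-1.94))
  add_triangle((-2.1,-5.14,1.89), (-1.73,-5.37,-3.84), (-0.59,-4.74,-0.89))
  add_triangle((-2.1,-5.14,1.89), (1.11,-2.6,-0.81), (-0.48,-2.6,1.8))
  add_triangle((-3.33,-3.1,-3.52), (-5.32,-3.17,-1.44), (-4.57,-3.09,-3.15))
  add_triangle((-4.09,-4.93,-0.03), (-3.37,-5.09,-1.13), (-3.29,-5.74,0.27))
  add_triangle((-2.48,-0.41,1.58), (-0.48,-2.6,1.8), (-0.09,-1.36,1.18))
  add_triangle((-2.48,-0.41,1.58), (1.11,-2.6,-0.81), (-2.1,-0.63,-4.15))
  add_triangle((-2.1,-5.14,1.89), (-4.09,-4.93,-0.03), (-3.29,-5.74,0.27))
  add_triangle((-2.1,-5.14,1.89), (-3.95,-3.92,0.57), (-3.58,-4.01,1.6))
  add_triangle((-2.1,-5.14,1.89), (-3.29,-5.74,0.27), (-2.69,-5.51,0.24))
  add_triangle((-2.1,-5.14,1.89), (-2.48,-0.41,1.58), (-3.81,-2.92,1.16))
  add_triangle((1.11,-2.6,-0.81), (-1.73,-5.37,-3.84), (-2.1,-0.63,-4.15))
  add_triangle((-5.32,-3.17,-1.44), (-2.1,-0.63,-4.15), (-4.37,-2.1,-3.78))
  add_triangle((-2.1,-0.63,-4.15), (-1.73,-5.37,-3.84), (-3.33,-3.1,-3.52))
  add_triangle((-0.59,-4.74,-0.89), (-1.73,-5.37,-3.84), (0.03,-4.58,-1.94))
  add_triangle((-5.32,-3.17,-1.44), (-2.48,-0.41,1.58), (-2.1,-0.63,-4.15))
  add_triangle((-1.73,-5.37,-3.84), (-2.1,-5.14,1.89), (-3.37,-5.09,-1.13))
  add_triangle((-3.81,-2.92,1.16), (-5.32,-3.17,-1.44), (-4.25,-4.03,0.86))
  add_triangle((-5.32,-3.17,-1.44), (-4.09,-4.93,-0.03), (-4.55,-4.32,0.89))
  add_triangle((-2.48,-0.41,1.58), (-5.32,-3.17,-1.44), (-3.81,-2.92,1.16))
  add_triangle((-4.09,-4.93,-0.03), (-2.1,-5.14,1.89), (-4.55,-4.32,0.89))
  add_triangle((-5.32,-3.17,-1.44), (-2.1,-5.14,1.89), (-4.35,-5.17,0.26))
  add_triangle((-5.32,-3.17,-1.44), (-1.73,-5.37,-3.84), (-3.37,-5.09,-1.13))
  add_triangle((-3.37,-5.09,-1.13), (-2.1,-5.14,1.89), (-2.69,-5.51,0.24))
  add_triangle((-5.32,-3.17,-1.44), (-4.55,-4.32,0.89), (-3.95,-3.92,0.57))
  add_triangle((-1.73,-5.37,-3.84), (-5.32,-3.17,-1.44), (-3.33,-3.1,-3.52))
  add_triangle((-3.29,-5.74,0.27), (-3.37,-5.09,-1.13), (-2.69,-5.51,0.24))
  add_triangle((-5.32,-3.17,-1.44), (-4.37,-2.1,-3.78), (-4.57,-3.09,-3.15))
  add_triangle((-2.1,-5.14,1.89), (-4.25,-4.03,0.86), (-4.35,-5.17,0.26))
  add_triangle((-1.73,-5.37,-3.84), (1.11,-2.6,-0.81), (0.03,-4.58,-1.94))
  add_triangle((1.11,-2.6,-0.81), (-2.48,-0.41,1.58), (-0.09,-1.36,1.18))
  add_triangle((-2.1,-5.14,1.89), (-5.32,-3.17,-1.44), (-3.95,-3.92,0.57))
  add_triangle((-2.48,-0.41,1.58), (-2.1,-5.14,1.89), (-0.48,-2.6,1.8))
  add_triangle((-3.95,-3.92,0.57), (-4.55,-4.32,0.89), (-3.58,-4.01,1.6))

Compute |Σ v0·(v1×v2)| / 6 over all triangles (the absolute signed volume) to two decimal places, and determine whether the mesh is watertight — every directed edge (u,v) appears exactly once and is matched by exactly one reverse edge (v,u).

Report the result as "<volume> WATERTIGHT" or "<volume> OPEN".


Per-triangle v0·(v1×v2)/6:
  t1: +1.2935
  t2: +2.8624
  t3: +0.3465
  t4: +2.6866
  t5: +1.4613
  t6: +2.7256
  t7: +1.0707
  t8: +5.6610
  t9: +2.4514
  t10: +1.0407
  t11: +1.5429
  t12: +0.3389
  t13: -6.3019
  t14: +1.7815
  t15: -1.7020
  t16: +0.7537
  t17: +3.0332
  t18: +4.6672
  t19: -0.1695
  t20: +5.5064
  t21: +2.2482
  t22: +4.6310
  t23: +7.6209
  t24: +1.7515
  t25: +3.1531
  t26: +3.3716
  t27: +3.1545
  t28: -0.6632
  t29: +8.3757
  t30: -0.8460
  t31: -0.6082
  t32: +6.7392
  t33: +0.6216
  t34: +1.6997
  t35: +2.4680
  t36: +0.9135
  t37: -1.3488
  t38: -2.2375
  t39: +2.3848
  t40: -0.2097
Σ = +74.2699 → |volume| = 74.27

Directed edges: 120 total; 6 unmatched, e.g. (-4.09,-4.93,-0.03)→(-3.37,-5.09,-1.13) → open.

74.27 OPEN


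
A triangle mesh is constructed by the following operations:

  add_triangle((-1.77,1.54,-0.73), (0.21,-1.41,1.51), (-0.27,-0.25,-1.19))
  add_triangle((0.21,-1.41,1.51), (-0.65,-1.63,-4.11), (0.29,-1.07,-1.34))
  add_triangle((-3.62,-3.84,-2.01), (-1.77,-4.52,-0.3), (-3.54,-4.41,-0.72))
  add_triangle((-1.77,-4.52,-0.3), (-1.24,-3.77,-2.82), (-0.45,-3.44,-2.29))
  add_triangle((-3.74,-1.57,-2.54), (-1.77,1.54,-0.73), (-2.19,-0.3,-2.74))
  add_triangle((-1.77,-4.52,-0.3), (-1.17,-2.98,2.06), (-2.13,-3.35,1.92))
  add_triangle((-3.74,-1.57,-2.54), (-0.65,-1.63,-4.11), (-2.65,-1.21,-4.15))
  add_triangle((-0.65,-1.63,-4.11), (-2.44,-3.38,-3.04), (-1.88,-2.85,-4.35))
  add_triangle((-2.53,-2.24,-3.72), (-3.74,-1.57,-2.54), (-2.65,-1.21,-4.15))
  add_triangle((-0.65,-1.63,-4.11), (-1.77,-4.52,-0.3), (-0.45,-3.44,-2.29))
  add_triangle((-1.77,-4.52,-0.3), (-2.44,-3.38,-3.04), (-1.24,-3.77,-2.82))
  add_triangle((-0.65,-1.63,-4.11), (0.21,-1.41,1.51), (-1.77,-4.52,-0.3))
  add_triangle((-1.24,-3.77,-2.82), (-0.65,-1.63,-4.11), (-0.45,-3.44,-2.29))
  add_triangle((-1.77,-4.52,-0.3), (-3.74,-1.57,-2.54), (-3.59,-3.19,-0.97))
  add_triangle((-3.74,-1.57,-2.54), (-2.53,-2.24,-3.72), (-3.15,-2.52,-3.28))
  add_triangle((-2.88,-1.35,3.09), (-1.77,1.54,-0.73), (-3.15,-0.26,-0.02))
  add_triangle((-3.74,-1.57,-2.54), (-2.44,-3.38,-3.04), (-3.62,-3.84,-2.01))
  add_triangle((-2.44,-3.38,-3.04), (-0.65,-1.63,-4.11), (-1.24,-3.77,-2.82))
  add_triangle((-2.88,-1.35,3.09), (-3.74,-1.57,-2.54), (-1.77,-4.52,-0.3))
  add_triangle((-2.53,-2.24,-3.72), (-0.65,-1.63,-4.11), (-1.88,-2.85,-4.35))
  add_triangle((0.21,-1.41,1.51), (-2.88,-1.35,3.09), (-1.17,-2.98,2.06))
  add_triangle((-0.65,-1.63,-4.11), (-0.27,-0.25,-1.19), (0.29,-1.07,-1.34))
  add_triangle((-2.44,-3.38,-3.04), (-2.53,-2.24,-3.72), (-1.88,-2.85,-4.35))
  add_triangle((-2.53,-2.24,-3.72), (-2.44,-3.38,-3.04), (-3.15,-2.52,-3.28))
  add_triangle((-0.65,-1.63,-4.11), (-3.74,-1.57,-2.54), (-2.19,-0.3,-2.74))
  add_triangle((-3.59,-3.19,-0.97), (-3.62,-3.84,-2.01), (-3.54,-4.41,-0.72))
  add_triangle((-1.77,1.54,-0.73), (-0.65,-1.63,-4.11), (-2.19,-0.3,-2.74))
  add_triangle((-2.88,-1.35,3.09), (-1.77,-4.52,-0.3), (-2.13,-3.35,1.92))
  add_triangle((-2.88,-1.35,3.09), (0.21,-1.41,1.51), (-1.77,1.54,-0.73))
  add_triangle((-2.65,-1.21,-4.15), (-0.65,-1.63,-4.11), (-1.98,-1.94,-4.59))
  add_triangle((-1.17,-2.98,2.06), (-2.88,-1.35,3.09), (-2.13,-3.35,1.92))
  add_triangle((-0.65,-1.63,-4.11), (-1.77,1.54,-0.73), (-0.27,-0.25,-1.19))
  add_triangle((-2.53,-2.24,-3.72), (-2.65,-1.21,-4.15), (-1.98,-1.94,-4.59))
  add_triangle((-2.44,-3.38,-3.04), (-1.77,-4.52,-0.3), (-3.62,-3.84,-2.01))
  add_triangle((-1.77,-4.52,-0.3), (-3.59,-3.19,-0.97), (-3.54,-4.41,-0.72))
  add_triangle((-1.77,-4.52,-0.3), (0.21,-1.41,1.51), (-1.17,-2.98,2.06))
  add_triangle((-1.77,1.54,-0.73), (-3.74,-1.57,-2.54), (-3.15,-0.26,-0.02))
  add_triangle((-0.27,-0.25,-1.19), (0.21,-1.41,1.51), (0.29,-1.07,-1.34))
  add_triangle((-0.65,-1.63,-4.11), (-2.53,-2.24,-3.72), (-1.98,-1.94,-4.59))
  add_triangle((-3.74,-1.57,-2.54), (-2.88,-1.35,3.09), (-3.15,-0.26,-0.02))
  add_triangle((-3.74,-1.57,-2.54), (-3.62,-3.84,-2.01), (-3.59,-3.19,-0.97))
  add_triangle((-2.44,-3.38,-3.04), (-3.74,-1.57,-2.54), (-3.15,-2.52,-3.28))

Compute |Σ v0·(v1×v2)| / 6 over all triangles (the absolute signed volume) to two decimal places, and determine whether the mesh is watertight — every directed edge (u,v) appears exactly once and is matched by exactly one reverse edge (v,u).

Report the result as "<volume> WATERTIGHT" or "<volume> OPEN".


53.85 WATERTIGHT

Per-triangle v0·(v1×v2)/6:
  t1: -0.5941
  t2: +0.7013
  t3: +1.7160
  t4: +1.3696
  t5: +1.9649
  t6: +1.3867
  t7: -1.7651
  t8: +0.2659
  t9: +1.6039
  t10: -2.7226
  t11: +2.6625
  t12: +2.2835
  t13: +1.2175
  t14: -2.5101
  t15: +0.6569
  t16: +2.3317
  t17: +2.6587
  t18: +2.3760
  t19: +11.8004
  t20: +0.8717
  t21: +1.4427
  t22: +0.0461
  t23: +1.0893
  t24: +0.7572
  t25: +2.4759
  t26: +0.8689
  t27: +1.3099
  t28: +1.8351
  t29: +0.0703
  t30: +0.5378
  t31: +1.3347
  t32: +0.1490
  t33: +0.8243
  t34: +3.0128
  t35: -0.2822
  t36: +1.3000
  t37: +2.7033
  t38: -0.2242
  t39: +0.4978
  t40: +3.5276
  t41: +1.6530
  t42: +0.6426
Σ = +53.8473 → |volume| = 53.85

Directed edges: 126 total, each appears once with its reverse present → watertight.


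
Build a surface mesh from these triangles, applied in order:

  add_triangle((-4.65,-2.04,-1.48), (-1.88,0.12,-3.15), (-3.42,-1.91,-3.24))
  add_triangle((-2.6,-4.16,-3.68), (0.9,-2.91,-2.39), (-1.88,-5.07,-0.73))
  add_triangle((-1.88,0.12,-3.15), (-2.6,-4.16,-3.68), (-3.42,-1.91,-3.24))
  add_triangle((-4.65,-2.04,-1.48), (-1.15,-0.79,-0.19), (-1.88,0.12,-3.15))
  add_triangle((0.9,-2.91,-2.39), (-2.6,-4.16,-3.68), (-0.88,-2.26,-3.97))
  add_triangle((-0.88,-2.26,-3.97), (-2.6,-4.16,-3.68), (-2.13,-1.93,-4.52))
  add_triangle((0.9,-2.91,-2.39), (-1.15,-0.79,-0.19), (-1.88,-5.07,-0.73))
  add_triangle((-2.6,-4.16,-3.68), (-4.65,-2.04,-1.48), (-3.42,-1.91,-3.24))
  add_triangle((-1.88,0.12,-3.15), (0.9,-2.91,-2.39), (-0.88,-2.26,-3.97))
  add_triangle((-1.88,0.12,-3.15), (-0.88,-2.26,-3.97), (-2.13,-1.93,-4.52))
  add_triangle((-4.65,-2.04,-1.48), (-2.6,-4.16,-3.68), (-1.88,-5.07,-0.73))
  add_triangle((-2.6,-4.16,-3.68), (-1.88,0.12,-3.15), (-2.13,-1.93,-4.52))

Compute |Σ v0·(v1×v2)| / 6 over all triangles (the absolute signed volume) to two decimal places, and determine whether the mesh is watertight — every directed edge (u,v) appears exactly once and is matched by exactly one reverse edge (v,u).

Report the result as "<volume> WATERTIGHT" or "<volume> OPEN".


Per-triangle v0·(v1×v2)/6:
  t1: +2.3853
  t2: +6.9136
  t3: +2.9245
  t4: -0.4357
  t5: +3.7829
  t6: +2.3007
  t7: -1.5550
  t8: +4.1290
  t9: +0.5984
  t10: +0.9252
  t11: +9.0768
  t12: +1.7271
Σ = +32.7727 → |volume| = 32.77

Directed edges: 36 total; 6 unmatched, e.g. (-4.65,-2.04,-1.48)→(-1.15,-0.79,-0.19) → open.

32.77 OPEN


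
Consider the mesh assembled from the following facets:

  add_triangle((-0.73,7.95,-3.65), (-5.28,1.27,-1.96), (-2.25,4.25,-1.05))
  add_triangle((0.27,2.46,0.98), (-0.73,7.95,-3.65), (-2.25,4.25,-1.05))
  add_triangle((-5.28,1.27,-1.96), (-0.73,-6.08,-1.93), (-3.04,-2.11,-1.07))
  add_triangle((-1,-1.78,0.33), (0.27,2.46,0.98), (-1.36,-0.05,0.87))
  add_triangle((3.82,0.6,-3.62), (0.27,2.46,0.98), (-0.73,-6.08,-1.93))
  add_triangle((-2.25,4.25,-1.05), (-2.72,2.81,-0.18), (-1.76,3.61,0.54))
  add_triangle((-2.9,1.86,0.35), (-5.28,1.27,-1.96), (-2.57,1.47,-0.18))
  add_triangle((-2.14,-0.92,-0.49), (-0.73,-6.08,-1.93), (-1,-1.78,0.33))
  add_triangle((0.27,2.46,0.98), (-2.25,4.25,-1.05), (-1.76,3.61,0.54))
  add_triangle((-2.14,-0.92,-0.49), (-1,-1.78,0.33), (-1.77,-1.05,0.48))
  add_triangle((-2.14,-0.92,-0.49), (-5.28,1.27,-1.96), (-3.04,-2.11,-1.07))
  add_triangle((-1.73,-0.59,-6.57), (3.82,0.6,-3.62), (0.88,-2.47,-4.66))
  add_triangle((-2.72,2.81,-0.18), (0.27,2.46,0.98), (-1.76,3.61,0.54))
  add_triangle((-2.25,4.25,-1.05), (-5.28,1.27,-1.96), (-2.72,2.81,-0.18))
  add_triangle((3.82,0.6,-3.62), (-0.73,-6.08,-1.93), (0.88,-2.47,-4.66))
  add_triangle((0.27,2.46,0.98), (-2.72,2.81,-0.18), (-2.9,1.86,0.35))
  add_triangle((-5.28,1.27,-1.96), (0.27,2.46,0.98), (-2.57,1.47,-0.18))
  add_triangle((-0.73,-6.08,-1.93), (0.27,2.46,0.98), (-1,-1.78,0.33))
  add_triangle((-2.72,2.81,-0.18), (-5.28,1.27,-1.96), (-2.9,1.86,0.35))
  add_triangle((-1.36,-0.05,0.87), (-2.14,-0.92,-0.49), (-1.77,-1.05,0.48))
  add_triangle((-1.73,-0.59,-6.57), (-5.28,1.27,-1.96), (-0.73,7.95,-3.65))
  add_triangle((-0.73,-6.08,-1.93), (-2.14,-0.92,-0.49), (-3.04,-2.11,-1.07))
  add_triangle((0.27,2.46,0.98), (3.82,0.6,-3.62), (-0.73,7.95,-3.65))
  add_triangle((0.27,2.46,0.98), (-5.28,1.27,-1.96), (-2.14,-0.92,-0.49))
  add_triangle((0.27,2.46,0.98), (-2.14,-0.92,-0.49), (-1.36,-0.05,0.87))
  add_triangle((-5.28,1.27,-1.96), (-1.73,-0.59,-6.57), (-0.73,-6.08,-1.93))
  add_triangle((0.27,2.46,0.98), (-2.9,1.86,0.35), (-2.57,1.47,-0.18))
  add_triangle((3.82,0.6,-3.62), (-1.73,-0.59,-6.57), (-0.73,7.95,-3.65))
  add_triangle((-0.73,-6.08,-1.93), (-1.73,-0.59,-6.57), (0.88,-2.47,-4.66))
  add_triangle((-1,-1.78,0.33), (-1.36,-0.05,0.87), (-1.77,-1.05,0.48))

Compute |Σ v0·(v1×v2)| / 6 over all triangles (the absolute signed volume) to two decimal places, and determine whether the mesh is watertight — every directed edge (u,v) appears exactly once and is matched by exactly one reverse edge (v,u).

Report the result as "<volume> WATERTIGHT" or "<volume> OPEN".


202.19 WATERTIGHT

Per-triangle v0·(v1×v2)/6:
  t1: +9.5589
  t2: +5.7902
  t3: +4.4699
  t4: +0.2835
  t5: +0.6583
  t6: +1.3050
  t7: -0.2775
  t8: +1.9985
  t9: +1.4247
  t10: +0.3687
  t11: +0.6872
  t12: +12.8570
  t13: -0.0336
  t14: +3.1154
  t15: +10.1775
  t16: +1.1683
  t17: -1.0603
  t18: +0.1356
  t19: +1.8574
  t20: +0.2906
  t21: +43.5467
  t22: +0.2641
  t23: +13.0284
  t24: +1.7871
  t25: +0.8126
  t26: +31.1632
  t27: -0.5366
  t28: +43.0311
  t29: +14.1263
  t30: +0.1886
Σ = +202.1868 → |volume| = 202.19

Directed edges: 90 total, each appears once with its reverse present → watertight.


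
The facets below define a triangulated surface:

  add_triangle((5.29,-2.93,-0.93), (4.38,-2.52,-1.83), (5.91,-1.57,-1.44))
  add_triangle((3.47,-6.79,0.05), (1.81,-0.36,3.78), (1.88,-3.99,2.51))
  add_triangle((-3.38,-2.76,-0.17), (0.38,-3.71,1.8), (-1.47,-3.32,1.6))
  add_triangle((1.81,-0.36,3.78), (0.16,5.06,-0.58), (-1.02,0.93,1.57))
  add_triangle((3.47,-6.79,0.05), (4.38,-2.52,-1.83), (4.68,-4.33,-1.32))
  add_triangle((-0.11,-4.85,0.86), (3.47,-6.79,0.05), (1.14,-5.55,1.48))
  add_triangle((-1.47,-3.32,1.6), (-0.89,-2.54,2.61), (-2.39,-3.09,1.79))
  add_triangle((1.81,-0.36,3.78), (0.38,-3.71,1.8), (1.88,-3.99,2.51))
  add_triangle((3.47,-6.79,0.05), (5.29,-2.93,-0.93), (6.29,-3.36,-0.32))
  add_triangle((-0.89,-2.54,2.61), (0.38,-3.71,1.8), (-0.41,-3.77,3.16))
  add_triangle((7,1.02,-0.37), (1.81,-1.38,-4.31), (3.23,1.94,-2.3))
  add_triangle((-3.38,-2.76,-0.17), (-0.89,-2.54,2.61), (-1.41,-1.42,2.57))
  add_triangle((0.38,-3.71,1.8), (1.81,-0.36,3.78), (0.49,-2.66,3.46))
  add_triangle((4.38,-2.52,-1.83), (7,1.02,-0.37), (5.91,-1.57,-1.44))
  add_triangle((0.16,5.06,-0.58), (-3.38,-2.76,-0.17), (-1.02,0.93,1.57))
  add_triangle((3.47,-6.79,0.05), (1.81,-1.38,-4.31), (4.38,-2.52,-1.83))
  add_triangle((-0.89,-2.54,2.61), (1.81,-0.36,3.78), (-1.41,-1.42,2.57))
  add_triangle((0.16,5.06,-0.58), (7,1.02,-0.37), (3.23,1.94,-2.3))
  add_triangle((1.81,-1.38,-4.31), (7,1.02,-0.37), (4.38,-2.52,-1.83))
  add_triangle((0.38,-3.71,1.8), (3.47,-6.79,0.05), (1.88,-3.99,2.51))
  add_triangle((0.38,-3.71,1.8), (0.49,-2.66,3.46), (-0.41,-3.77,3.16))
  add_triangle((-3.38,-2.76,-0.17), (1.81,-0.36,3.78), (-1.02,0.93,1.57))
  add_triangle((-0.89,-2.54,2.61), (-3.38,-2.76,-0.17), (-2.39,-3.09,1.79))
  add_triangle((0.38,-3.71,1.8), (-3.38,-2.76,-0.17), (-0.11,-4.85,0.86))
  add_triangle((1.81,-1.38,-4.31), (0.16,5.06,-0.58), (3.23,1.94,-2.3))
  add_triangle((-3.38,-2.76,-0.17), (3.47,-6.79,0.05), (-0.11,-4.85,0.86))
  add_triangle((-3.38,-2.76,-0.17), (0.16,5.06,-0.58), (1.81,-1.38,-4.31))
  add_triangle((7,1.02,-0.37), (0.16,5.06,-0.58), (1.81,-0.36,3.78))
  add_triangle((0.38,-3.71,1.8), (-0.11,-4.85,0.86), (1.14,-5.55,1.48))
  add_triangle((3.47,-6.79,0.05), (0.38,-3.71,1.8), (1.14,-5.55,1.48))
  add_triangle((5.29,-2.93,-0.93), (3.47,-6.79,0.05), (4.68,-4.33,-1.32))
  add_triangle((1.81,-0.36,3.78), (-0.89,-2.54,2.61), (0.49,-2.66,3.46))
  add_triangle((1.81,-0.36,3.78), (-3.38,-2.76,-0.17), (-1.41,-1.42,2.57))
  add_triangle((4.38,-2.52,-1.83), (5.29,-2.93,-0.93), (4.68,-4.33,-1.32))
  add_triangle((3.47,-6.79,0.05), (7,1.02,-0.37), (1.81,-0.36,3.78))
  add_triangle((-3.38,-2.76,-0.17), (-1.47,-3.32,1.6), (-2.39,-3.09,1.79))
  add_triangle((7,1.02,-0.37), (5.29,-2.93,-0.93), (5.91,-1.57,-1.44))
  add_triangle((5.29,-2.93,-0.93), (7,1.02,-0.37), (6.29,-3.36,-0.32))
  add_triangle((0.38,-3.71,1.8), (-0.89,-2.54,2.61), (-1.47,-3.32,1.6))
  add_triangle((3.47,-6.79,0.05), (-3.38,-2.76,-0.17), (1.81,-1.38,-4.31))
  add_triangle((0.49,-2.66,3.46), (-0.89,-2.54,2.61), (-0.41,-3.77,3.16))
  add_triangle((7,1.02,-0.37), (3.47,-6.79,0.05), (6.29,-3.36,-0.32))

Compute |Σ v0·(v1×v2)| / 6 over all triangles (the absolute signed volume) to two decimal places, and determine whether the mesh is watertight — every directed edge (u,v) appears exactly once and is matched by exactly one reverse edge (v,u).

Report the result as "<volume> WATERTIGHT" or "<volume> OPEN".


220.25 WATERTIGHT

Per-triangle v0·(v1×v2)/6:
  t1: +1.6252
  t2: +5.2446
  t3: +1.6646
  t4: +5.8841
  t5: +0.4305
  t6: +2.6335
  t7: +0.8227
  t8: +2.6505
  t9: +3.4448
  t10: +0.2683
  t11: +11.3076
  t12: +2.2959
  t13: +1.8936
  t14: +0.3791
  t15: +5.0861
  t16: +12.8064
  t17: +2.2277
  t18: +11.5321
  t19: +12.4627
  t20: +3.9366
  t21: +1.2470
  t22: +5.3422
  t23: -0.2487
  t24: +2.8153
  t25: +8.6922
  t26: +5.0262
  t27: +13.1678
  t28: +22.3581
  t29: +0.9827
  t30: +0.9340
  t31: +3.1455
  t32: +1.4572
  t33: -2.1761
  t34: +1.5829
  t35: +32.8182
  t36: +1.2074
  t37: +3.0239
  t38: +3.2988
  t39: +1.5496
  t40: +23.6586
  t41: +0.7100
  t42: +1.0584
Σ = +220.2476 → |volume| = 220.25

Directed edges: 126 total, each appears once with its reverse present → watertight.


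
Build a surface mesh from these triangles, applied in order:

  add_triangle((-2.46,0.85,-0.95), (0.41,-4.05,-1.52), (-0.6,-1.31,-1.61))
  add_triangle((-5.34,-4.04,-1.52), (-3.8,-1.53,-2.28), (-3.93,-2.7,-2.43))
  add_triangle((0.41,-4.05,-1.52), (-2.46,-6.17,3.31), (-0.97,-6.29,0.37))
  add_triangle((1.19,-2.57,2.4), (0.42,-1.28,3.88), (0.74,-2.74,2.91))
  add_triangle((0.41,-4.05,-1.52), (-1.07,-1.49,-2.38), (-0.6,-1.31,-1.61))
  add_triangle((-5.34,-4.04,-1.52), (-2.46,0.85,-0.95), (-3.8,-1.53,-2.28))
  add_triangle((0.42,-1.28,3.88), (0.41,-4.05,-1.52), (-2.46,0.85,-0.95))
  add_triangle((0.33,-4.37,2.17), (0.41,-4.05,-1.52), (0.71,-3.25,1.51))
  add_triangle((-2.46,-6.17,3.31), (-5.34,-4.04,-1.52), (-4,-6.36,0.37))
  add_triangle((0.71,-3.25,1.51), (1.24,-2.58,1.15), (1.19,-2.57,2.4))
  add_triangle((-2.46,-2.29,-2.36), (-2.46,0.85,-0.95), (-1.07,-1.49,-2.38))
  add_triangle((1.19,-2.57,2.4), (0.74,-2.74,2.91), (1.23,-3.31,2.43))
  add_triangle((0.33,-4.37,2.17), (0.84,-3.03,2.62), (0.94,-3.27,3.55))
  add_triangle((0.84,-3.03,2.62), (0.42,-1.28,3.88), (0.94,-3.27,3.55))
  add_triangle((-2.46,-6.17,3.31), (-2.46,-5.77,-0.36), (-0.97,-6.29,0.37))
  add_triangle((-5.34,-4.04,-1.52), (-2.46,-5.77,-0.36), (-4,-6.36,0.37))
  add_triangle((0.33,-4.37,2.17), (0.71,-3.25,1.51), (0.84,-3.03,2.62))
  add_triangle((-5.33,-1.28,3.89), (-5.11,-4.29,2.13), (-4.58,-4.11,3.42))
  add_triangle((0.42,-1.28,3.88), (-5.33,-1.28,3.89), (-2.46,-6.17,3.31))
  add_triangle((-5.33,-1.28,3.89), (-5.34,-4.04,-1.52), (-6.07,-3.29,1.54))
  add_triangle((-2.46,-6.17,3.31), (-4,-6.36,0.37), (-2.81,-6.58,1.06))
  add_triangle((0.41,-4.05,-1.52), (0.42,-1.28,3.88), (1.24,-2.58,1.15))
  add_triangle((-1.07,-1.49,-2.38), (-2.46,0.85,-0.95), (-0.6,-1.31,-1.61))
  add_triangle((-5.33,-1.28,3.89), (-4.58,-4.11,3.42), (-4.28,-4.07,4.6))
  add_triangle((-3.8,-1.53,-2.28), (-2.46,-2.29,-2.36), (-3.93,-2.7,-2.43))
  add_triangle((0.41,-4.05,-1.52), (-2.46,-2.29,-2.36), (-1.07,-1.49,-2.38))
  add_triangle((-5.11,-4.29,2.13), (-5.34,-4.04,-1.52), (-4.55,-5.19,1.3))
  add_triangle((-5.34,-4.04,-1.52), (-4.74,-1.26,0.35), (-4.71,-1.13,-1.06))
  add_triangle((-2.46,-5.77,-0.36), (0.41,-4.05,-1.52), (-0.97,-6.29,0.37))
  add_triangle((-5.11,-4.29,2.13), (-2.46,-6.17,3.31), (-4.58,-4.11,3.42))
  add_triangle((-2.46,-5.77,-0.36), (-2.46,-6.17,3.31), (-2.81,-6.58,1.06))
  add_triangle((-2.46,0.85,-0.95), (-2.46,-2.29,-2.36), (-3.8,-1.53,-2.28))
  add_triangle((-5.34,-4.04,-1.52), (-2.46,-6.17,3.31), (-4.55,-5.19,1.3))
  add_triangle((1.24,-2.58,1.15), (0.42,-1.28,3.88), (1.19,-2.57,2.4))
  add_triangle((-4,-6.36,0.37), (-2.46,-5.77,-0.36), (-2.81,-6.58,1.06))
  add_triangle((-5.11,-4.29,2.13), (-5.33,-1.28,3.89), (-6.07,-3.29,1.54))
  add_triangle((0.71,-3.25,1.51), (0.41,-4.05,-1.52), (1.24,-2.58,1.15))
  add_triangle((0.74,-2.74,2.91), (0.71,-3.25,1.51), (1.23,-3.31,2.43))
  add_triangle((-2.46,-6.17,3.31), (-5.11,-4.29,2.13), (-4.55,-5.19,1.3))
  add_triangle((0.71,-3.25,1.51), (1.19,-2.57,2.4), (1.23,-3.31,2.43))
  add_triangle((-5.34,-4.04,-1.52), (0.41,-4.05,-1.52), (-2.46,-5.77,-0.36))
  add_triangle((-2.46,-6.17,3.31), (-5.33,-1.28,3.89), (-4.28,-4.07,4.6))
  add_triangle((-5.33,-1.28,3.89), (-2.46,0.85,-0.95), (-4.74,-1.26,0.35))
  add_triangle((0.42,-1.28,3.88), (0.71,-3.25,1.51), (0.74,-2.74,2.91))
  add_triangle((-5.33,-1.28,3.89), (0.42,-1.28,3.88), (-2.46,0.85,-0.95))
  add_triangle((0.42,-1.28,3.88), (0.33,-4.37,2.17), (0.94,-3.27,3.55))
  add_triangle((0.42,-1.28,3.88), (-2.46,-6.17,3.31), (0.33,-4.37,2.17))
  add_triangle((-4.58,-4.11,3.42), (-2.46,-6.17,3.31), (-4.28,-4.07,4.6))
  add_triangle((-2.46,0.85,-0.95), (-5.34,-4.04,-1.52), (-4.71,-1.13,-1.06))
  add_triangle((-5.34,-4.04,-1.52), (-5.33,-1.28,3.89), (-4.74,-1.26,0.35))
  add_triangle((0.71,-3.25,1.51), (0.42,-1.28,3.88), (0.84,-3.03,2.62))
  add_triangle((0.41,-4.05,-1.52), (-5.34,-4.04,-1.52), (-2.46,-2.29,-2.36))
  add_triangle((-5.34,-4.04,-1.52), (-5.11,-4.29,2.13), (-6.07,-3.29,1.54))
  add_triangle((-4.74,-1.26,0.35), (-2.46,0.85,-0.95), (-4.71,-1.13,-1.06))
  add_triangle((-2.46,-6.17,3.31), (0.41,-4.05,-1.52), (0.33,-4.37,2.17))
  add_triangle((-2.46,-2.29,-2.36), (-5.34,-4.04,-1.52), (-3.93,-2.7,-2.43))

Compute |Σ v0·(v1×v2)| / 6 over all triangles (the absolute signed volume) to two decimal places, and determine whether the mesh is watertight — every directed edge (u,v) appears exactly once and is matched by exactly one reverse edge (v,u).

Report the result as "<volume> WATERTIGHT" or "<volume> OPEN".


Per-triangle v0·(v1×v2)/6:
  t1: -1.1645
  t2: +1.2782
  t3: +0.4158
  t4: +0.5820
  t5: +0.0212
  t6: +2.5925
  t7: -6.7384
  t8: +1.1869
  t9: +6.1134
  t10: +0.4584
  t11: +1.4569
  t12: +0.1952
  t13: +0.2944
  t14: -0.0231
  t15: +5.9572
  t16: +4.2387
  t17: +0.4236
  t18: +4.4874
  t19: +18.8914
  t20: +1.7379
  t21: +3.1356
  t22: -2.4657
  t23: -0.1726
  t24: +3.7386
  t25: +0.5665
  t26: +2.0718
  t27: +4.5962
  t28: +3.0989
  t29: +3.6528
  t30: +4.7665
  t31: +0.2577
  t32: +0.5975
  t33: +3.7144
  t34: -0.0410
  t35: +1.8187
  t36: +5.2600
  t37: +1.2588
  t38: +0.3811
  t39: +4.7515
  t40: -0.0274
  t41: +7.0142
  t42: -3.2238
  t43: +4.2764
  t44: +0.1272
  t45: +1.9906
  t46: +1.1841
  t47: +6.9719
  t48: +3.9889
  t49: +1.2182
  t50: +7.0314
  t51: -0.2247
  t52: +5.8161
  t53: +5.3877
  t54: +1.5635
  t55: +7.5063
  t56: +0.9042
Σ = +134.8974 → |volume| = 134.90

Directed edges: 168 total, each appears once with its reverse present → watertight.

134.90 WATERTIGHT


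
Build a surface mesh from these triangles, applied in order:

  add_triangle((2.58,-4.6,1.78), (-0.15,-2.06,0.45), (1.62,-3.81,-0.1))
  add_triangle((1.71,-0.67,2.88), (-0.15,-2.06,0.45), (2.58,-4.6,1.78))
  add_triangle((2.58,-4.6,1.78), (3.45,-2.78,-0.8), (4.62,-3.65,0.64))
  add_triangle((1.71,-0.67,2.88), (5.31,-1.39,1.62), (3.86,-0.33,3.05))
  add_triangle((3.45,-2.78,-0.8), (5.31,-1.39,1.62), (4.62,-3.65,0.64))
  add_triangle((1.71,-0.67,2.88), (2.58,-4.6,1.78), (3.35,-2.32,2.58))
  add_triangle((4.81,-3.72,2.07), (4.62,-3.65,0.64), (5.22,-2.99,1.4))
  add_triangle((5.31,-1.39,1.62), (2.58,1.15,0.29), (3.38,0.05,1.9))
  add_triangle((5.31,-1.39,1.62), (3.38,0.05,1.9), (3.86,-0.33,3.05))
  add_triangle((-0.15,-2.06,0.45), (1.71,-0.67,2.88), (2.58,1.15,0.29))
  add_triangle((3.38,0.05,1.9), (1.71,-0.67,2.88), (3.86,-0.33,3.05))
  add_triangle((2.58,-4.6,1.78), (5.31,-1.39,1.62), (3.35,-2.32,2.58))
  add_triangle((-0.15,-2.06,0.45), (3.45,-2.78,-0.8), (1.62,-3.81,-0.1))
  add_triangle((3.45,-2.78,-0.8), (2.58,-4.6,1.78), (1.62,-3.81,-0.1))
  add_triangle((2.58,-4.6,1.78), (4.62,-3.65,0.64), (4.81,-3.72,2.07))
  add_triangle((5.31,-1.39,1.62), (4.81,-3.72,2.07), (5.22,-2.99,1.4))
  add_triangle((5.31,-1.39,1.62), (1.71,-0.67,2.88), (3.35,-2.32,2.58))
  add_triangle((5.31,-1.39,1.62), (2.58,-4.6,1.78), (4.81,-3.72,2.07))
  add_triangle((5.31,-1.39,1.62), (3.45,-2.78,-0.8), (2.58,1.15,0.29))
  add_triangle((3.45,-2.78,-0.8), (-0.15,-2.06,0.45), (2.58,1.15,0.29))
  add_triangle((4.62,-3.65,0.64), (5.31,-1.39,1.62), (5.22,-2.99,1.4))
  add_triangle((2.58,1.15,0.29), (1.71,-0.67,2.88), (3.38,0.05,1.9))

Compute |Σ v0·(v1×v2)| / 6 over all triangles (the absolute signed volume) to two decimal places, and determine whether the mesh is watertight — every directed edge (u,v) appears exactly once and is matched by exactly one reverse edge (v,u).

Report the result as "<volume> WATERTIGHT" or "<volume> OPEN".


Per-triangle v0·(v1×v2)/6:
  t1: +1.4380
  t2: +2.2678
  t3: +2.5802
  t4: +1.7886
  t5: +2.7232
  t6: +2.3957
  t7: +1.1839
  t8: +1.8148
  t9: +1.0258
  t10: -2.0161
  t11: +0.0737
  t12: +4.1433
  t13: -0.2523
  t14: +3.0255
  t15: +2.8565
  t16: +1.2851
  t17: +2.7052
  t18: +0.0696
  t19: +3.8184
  t20: -1.8848
  t21: +0.6898
  t22: +0.7473
Σ = +32.4792 → |volume| = 32.48

Directed edges: 66 total, each appears once with its reverse present → watertight.

32.48 WATERTIGHT


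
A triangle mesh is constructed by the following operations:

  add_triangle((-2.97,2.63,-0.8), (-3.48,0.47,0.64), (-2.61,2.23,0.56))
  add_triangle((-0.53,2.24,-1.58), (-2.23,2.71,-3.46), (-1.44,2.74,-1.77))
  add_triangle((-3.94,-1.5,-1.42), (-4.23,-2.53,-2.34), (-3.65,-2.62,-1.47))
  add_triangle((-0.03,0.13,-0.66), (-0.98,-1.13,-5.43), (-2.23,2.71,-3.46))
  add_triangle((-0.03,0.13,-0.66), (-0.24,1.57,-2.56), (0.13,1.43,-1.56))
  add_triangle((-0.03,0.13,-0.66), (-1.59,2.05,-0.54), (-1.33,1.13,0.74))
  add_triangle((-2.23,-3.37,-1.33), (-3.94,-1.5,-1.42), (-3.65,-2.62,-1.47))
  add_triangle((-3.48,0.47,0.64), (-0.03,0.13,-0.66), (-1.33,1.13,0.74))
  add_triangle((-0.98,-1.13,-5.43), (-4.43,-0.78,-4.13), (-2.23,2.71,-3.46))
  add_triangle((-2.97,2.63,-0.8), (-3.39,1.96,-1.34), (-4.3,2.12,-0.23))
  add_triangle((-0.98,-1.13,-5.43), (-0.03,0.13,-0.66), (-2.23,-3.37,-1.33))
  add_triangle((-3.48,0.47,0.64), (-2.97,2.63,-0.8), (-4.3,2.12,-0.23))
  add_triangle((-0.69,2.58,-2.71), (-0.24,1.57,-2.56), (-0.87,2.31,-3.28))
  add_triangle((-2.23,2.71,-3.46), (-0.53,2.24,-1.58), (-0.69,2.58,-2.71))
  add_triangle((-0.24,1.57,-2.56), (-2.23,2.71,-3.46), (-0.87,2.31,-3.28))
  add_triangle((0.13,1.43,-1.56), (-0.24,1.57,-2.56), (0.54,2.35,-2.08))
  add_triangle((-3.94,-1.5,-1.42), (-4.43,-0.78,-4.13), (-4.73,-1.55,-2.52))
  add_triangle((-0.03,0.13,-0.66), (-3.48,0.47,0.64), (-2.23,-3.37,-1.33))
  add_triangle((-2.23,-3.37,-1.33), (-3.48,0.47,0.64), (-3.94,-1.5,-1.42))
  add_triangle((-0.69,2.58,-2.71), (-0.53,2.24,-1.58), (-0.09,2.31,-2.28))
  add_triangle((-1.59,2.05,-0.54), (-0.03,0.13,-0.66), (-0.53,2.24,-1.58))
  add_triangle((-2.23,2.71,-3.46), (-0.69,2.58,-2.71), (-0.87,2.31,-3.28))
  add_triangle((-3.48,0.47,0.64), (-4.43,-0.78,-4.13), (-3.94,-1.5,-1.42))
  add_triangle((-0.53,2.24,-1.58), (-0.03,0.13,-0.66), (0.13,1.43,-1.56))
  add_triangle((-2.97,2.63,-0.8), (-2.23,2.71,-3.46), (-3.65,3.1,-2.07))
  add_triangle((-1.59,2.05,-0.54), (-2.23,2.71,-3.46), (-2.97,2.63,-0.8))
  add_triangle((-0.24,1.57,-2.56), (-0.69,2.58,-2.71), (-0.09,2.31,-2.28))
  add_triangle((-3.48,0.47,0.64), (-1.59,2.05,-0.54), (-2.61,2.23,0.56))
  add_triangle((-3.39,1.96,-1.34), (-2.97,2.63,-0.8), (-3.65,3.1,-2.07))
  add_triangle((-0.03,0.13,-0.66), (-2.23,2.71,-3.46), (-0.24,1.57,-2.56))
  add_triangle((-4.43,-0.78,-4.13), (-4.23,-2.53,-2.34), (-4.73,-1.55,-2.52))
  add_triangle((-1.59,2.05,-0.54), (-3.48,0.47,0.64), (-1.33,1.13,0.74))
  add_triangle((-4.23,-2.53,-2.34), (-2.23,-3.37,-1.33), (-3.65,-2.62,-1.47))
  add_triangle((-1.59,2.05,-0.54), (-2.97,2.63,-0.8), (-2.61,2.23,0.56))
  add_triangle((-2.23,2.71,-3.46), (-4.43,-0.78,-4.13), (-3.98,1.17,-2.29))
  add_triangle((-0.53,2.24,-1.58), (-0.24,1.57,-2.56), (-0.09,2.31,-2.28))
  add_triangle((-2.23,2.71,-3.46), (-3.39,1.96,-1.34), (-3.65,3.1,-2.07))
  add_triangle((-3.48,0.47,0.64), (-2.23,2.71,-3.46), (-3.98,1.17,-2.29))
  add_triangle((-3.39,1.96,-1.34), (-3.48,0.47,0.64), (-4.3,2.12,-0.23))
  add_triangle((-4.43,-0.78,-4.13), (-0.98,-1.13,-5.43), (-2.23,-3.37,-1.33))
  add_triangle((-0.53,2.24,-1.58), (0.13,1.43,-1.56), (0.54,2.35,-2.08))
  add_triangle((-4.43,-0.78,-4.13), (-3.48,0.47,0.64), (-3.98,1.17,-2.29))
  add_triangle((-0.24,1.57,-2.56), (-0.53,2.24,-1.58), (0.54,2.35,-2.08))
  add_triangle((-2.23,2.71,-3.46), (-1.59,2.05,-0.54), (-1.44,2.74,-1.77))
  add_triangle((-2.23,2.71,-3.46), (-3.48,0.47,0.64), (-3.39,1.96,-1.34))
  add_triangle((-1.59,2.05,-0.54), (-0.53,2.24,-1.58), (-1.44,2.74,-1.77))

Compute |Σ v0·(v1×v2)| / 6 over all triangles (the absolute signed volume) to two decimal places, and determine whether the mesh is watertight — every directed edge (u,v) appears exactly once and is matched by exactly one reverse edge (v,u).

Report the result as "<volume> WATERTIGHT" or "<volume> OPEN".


52.44 OPEN

Per-triangle v0·(v1×v2)/6:
  t1: +1.5694
  t2: +0.5542
  t3: +0.5656
  t4: +0.6651
  t5: +0.0388
  t6: -0.0719
  t7: -0.1694
  t8: -0.4030
  t9: +11.3223
  t10: +0.8354
  t11: -0.2320
  t12: +0.1178
  t13: +0.1648
  t14: +0.4820
  t15: +0.1015
  t16: -0.0218
  t17: +0.0682
  t18: -1.5442
  t19: +2.5155
  t20: +0.1711
  t21: -0.2342
  t22: +0.4860
  t23: +4.1136
  t24: -0.0992
  t25: +0.5826
  t26: +0.8680
  t27: +0.2181
  t28: -0.9916
  t29: +0.5326
  t30: +0.2154
  t31: +1.6417
  t32: +0.9862
  t33: +0.8180
  t34: +0.3969
  t35: +5.1615
  t36: -0.2157
  t37: +0.9384
  t38: +2.8023
  t39: +0.8635
  t40: +10.4577
  t41: -0.1517
  t42: +4.2297
  t43: +0.5736
  t44: +0.6888
  t45: +0.6287
  t46: +0.2007
Σ = +52.4407 → |volume| = 52.44

Directed edges: 138 total; 6 unmatched, e.g. (-3.94,-1.5,-1.42)→(-4.23,-2.53,-2.34) → open.


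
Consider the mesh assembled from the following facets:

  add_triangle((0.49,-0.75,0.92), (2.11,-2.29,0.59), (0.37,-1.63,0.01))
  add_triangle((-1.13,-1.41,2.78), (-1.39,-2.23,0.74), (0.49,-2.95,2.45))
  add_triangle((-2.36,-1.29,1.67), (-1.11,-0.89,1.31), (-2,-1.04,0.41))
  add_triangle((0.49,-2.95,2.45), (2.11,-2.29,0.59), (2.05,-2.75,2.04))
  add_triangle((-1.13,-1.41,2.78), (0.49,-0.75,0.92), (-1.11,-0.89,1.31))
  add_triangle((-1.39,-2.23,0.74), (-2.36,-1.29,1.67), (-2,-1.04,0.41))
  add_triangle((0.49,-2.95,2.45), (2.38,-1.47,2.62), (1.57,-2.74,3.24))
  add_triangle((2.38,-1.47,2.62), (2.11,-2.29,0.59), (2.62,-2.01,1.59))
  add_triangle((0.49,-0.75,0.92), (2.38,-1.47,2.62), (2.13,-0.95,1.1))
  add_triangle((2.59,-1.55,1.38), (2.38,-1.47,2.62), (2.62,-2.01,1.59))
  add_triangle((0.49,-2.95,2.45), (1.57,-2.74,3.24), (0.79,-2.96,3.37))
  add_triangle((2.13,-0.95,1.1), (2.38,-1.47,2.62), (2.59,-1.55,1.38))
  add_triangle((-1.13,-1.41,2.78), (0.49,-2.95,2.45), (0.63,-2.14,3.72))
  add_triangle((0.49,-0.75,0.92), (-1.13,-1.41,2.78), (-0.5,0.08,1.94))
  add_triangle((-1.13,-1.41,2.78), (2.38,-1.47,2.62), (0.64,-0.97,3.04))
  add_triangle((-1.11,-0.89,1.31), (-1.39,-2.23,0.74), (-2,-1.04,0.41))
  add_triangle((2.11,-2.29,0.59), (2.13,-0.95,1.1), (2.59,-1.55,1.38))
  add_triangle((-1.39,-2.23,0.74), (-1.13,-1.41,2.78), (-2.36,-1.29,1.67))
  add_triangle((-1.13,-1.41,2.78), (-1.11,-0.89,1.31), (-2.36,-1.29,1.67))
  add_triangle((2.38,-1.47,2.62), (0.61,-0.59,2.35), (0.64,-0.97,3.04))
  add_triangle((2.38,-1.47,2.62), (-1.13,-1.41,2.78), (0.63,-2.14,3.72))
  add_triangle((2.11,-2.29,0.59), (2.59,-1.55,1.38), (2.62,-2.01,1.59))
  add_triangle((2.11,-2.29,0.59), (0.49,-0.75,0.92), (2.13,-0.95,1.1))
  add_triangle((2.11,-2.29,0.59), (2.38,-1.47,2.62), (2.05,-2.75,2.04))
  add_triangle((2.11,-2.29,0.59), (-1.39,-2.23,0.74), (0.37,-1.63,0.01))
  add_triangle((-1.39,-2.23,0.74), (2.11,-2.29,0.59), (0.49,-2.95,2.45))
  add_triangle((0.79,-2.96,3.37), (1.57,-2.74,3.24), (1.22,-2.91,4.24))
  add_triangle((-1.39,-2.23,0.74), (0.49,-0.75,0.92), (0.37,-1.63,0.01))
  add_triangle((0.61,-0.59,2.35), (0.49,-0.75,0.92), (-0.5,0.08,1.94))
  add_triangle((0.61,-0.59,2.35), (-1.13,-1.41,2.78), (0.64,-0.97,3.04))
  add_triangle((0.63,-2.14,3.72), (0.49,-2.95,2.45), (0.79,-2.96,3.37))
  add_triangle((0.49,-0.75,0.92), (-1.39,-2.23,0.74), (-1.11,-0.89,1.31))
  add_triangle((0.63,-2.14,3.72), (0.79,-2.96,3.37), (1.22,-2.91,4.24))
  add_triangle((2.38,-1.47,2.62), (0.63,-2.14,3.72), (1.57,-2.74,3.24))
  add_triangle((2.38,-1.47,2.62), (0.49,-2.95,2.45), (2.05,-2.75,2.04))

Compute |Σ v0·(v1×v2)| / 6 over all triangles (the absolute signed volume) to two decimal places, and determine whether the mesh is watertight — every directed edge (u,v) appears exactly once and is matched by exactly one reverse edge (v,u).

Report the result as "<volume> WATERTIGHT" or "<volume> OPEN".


Per-triangle v0·(v1×v2)/6:
  t1: -0.3454
  t2: +2.1385
  t3: -0.1010
  t4: +0.8202
  t5: -0.1661
  t6: +0.5864
  t7: +0.2458
  t8: +0.2373
  t9: -0.1657
  t10: +0.2541
  t11: +0.3583
  t12: +0.1888
  t13: +1.5202
  t14: -0.4638
  t15: +1.0355
  t16: -0.4964
  t17: +0.0904
  t18: +1.2211
  t19: -0.0572
  t20: +0.1851
  t21: +0.2641
  t22: +0.1880
  t23: -0.4137
  t24: +0.9351
  t25: +0.6105
  t26: +2.0811
  t27: +0.3572
  t28: -0.5346
  t29: -0.1482
  t30: +0.1084
  t31: +0.1619
  t32: -0.4996
  t33: +0.2538
  t34: +1.0754
  t35: +1.3521
Σ = +12.8775 → |volume| = 12.88

Directed edges: 105 total; 9 unmatched, e.g. (0.49,-0.75,0.92)→(2.38,-1.47,2.62) → open.

12.88 OPEN


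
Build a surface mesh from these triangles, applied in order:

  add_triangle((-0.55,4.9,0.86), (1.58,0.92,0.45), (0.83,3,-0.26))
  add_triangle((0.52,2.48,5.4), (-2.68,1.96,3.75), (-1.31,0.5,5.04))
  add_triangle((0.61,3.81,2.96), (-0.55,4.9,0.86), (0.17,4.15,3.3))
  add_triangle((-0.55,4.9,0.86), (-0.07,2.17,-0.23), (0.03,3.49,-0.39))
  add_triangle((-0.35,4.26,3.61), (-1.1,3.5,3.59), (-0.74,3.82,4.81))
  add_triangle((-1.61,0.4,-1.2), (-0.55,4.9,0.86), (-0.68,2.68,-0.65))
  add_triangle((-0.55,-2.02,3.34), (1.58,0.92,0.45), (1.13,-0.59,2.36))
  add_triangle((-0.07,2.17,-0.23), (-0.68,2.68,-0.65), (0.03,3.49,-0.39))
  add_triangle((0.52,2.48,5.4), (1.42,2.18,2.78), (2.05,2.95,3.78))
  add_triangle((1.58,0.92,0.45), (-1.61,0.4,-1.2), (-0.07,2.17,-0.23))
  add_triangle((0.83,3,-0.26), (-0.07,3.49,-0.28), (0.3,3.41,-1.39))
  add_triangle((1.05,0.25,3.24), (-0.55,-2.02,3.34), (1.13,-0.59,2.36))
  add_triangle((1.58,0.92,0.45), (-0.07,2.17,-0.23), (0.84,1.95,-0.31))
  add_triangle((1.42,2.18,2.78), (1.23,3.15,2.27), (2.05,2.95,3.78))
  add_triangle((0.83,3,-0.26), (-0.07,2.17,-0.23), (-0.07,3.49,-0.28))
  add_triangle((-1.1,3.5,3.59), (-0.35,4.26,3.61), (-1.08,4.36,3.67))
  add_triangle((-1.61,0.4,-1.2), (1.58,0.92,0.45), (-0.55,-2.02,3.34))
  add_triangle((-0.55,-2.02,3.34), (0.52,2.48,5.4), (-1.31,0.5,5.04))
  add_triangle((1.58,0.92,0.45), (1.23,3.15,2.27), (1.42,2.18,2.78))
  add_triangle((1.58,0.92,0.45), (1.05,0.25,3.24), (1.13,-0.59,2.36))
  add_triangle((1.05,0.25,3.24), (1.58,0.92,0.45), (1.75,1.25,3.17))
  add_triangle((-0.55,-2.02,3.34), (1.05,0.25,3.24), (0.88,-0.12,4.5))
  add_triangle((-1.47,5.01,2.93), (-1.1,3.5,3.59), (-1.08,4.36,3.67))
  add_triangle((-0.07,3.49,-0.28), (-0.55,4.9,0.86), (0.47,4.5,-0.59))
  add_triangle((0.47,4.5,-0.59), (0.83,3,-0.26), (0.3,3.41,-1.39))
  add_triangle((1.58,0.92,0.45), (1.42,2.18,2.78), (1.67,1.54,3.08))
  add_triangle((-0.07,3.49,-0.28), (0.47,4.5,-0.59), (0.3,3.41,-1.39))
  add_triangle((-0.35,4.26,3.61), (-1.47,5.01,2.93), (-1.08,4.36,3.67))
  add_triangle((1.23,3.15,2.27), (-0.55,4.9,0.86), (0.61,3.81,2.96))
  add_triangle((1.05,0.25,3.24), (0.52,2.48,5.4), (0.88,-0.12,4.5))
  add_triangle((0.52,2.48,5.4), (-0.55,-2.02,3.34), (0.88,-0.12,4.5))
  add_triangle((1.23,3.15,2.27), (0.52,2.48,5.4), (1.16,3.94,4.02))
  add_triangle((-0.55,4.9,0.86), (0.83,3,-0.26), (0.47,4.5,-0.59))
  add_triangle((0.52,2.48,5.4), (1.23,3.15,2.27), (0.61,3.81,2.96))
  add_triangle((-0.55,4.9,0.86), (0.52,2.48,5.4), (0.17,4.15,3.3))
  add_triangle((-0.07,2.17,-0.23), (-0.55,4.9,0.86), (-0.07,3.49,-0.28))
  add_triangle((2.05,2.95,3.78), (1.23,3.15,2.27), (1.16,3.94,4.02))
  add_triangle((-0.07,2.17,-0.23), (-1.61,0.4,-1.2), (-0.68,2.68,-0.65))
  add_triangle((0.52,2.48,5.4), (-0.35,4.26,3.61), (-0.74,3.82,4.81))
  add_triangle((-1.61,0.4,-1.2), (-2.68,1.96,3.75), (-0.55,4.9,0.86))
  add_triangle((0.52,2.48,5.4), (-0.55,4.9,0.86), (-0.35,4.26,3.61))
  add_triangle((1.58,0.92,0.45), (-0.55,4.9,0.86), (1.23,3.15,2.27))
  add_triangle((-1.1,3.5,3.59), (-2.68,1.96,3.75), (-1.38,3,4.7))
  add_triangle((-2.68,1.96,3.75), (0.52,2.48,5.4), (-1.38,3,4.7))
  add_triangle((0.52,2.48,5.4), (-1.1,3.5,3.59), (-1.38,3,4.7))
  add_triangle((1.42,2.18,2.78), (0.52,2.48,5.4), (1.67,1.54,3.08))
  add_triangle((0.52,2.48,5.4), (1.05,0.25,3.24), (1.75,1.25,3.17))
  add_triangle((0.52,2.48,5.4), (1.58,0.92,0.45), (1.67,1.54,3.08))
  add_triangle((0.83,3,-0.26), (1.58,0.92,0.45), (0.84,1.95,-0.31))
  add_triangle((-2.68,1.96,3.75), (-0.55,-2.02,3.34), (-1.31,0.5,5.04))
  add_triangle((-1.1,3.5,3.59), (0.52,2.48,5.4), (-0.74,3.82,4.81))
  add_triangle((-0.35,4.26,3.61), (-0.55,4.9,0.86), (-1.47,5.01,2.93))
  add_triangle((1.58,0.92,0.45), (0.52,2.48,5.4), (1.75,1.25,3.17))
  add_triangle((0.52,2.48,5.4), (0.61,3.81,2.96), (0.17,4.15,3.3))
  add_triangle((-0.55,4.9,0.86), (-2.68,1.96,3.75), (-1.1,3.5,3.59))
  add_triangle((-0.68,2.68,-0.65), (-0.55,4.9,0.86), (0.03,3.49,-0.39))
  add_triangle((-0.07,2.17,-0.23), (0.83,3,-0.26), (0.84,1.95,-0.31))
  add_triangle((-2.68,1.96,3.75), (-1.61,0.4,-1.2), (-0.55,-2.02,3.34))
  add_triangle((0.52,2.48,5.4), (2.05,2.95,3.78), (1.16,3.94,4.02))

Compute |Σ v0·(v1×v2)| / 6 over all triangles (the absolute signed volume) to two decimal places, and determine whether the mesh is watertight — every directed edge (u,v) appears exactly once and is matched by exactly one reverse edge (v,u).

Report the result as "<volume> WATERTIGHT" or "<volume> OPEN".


Per-triangle v0·(v1×v2)/6:
  t1: +1.3561
  t2: +5.3509
  t3: +0.9895
  t4: -0.0683
  t5: +0.7185
  t6: +1.0387
  t7: -0.2368
  t8: -0.0232
  t9: -0.1116
  t10: +0.3577
  t11: -0.5739
  t12: +1.1298
  t13: -0.2389
  t14: -0.0761
  t15: +0.0292
  t16: +0.3341
  t17: -0.8996
  t18: +4.3189
  t19: +0.8385
  t20: +0.7725
  t21: +0.4332
  t22: +0.2995
  t23: +0.3251
  t24: +0.3482
  t25: +0.3598
  t26: +0.5730
  t27: +0.3148
  t28: +0.6556
  t29: +1.5081
  t30: +0.9547
  t31: +3.1440
  t32: -0.4399
  t33: +0.6884
  t34: +1.6143
  t35: +0.9012
  t36: +0.0340
  t37: +0.8854
  t38: +0.0371
  t39: +1.8062
  t40: +6.9053
  t41: +1.3466
  t42: +1.9874
  t43: +1.5103
  t44: +1.9110
  t45: +1.9585
  t46: +0.9864
  t47: +1.4730
  t48: -0.7082
  t49: +0.1730
  t50: +2.9438
  t51: +0.0914
  t52: +2.3363
  t53: +1.2122
  t54: +1.0964
  t55: +4.0112
  t56: +0.6963
  t57: +0.0536
  t58: +4.6283
  t59: +2.3326
Σ = +66.3938 → |volume| = 66.39

Directed edges: 177 total; 3 unmatched, e.g. (-1.47,5.01,2.93)→(-1.1,3.5,3.59) → open.

66.39 OPEN


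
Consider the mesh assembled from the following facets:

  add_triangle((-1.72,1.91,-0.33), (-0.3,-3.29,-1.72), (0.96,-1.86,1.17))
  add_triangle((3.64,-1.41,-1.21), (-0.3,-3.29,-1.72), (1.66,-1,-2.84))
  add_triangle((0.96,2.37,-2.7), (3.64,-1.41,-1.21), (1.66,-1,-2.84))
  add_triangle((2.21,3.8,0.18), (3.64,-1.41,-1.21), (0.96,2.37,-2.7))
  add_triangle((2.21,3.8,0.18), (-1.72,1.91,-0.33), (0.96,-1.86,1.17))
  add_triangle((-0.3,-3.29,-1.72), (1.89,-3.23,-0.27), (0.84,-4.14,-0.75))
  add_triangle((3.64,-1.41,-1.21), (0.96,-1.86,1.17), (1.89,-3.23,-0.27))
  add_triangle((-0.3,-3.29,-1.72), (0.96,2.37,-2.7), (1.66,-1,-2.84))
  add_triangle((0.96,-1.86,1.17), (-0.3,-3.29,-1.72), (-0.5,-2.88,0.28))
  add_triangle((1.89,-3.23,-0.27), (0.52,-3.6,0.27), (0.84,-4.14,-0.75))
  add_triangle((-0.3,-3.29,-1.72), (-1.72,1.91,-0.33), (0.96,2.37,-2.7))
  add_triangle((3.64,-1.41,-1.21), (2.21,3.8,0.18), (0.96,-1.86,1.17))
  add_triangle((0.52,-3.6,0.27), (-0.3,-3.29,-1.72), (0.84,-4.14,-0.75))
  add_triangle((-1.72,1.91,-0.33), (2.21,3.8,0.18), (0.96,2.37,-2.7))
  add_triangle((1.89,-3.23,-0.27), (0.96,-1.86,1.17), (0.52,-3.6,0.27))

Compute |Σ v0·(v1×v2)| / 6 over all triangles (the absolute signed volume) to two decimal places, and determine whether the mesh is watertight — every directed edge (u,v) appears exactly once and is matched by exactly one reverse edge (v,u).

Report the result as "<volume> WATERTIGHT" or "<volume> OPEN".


Per-triangle v0·(v1×v2)/6:
  t1: +1.4023
  t2: +4.3343
  t3: +4.3218
  t4: +8.2466
  t5: +1.7119
  t6: +0.7471
  t7: +1.9331
  t8: +2.8372
  t9: -1.3849
  t10: +0.8314
  t11: +4.6331
  t12: +5.0320
  t13: +0.7788
  t14: +4.9306
  t15: +1.0926
Σ = +41.4480 → |volume| = 41.45

Directed edges: 45 total; 7 unmatched, e.g. (3.64,-1.41,-1.21)→(-0.3,-3.29,-1.72) → open.

41.45 OPEN
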